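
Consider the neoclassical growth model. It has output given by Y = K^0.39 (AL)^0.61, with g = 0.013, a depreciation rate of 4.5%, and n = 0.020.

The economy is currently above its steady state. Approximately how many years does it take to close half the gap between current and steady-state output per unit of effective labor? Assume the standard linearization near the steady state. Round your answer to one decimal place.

t_½ ≈ 14.6 years

Near the steady state the convergence rate is λ = (1 − α)(n + g + δ).
λ = (1 − 0.39) × 0.078 = 0.61 × 0.078 = 0.04758
Half-life = ln 2 / λ = 0.6931 / 0.04758 ≈ 14.57 years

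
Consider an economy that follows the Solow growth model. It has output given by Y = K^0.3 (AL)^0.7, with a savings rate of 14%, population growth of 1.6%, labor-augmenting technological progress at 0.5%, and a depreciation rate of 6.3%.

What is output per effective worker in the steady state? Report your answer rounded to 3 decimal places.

In steady state, investment equals break-even investment: s·k^α = (n + g + δ)·k.
Rearranging, k^(1−α) = s / (n + g + δ).
k^0.7 = 0.14 / (0.016 + 0.005 + 0.063) = 0.14 / 0.084 = 1.6667
k* = 1.6667^(1/0.7) ≈ 2.0746
y* = (k*)^α = 2.0746^0.3 ≈ 1.2447

y* ≈ 1.245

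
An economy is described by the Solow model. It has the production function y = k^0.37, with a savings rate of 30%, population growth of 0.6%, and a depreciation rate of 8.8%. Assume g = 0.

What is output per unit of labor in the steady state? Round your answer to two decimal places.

y* ≈ 1.98

Steady state requires s·f(k) = (n + δ)·k, i.e. s·k^α = (n + δ)·k.
Rearranging, k^(1−α) = s / (n + δ).
k^0.63 = 0.30 / (0.006 + 0.088) = 0.30 / 0.094 = 3.1915
k* = 3.1915^(1/0.63) ≈ 6.3095
y* = (k*)^α = 6.3095^0.37 ≈ 1.9770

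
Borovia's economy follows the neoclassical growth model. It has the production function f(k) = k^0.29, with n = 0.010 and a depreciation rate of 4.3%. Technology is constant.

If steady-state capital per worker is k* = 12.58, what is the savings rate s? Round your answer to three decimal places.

In steady state, investment equals break-even investment: s·k^α = (n + δ)·k.
So s / (n + δ) = (k*)^(1−α) = 12.58^0.71 = 6.0363.
Therefore s = 6.0363 × (n + δ) = 6.0363 × 0.053 = 0.3199.

s ≈ 0.320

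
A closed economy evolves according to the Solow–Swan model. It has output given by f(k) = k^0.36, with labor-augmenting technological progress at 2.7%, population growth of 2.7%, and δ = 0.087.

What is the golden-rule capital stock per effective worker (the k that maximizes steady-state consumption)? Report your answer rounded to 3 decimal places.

k_gold ≈ 4.326

The golden rule sets f'(k) = n + g + δ, i.e. α·k^(α−1) = n + g + δ.
So k^(1−α) = α / (n + g + δ) = 0.36 / 0.141 = 2.5532.
k_gold = 2.5532^(1/0.64) ≈ 4.3258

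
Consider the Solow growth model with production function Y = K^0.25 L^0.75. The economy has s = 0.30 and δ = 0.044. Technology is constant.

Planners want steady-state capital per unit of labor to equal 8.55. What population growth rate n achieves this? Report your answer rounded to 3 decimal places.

n ≈ 0.016

In steady state, investment equals break-even investment: s·k^α = (n + δ)·k.
So s / (n + δ) = (k*)^(1−α) = 8.55^0.75 = 5.0001.
Therefore n + δ = s / 5.0001 = 0.30 / 5.0001 = 0.0600, so n = 0.0600 − 0.044 = 0.0160.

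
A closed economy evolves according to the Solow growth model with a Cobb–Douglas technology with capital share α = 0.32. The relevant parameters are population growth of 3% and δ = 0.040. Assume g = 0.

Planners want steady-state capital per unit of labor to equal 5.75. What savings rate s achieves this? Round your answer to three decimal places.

At the steady state, Δk = 0, so s·k^α = (n + δ)·k.
So s / (n + δ) = (k*)^(1−α) = 5.75^0.68 = 3.2853.
Therefore s = 3.2853 × (n + δ) = 3.2853 × 0.070 = 0.2300.

s ≈ 0.230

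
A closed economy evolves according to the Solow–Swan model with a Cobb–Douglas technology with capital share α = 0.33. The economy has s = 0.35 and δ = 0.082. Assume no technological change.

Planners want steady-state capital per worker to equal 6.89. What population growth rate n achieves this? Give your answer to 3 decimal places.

In steady state, investment equals break-even investment: s·k^α = (n + δ)·k.
So s / (n + δ) = (k*)^(1−α) = 6.89^0.67 = 3.6442.
Therefore n + δ = s / 3.6442 = 0.35 / 3.6442 = 0.0960, so n = 0.0960 − 0.082 = 0.0140.

n ≈ 0.014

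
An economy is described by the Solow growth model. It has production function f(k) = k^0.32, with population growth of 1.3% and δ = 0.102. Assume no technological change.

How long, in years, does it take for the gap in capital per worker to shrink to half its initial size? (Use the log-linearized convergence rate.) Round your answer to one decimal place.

Near the steady state the convergence rate is λ = (1 − α)(n + δ).
λ = (1 − 0.32) × 0.115 = 0.68 × 0.115 = 0.0782
Half-life = ln 2 / λ = 0.6931 / 0.0782 ≈ 8.86 years

about 8.9 years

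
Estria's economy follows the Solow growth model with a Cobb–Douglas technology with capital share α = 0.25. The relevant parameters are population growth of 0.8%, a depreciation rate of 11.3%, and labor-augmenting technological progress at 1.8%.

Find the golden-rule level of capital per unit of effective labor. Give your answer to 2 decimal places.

The golden rule sets f'(k) = n + g + δ, i.e. α·k^(α−1) = n + g + δ.
So k^(1−α) = α / (n + g + δ) = 0.25 / 0.139 = 1.7986.
k_gold = 1.7986^(1/0.75) ≈ 2.1873

k_gold ≈ 2.19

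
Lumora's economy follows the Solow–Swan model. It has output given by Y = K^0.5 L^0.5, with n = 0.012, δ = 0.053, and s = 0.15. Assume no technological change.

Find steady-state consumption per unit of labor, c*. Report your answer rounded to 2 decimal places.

c* = 1.96

At the steady state, Δk = 0, so s·k^α = (n + δ)·k.
Dividing both sides by k: k^(1−α) = s / (n + δ).
k^0.5 = 0.15 / (0.012 + 0.053) = 0.15 / 0.065 = 2.3077
k* = 2.3077^(1/0.5) ≈ 5.3255
y* = (k*)^α = 5.3255^0.5 ≈ 2.3077
c* = (1 − s)·y* = (1 − 0.15) × 2.3077 ≈ 1.9615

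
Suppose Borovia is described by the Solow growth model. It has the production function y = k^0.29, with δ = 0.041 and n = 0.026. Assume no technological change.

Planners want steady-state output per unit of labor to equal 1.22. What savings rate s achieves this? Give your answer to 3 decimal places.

At the steady state, Δk = 0, so s·k^α = (n + δ)·k.
Since y* = [s/(n + δ)]^(α/(1−α)), we have s/(n + δ) = (y*)^((1−α)/α) = 1.22^2.4483 = 1.6272.
Therefore s = 1.6272 × (n + δ) = 1.6272 × 0.067 = 0.1090.

s ≈ 0.109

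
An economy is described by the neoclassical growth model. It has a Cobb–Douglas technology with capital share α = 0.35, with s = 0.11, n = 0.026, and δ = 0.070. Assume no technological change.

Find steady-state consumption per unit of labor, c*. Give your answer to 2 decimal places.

c* = 0.96

In steady state, investment equals break-even investment: s·k^α = (n + δ)·k.
Dividing both sides by k: k^(1−α) = s / (n + δ).
k^0.65 = 0.11 / (0.026 + 0.070) = 0.11 / 0.096 = 1.1458
k* = 1.1458^(1/0.65) ≈ 1.2329
y* = (k*)^α = 1.2329^0.35 ≈ 1.0760
c* = (1 − s)·y* = (1 − 0.11) × 1.0760 ≈ 0.9576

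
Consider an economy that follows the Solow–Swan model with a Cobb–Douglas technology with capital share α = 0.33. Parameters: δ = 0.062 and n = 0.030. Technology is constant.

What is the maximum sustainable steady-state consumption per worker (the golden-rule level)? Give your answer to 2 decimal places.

c_gold ≈ 1.26

At the golden rule, f'(k) = n + δ, so α·k^(α−1) = n + δ and k_gold = (α/(n + δ))^(1/(1−α)).
k_gold = (0.33/0.092)^(1/0.67) = 3.5870^1.4925 ≈ 6.7288
c_gold = f(k_gold) − (n + δ)·k_gold = 1.8759 − 0.092×6.7288 ≈ 1.2569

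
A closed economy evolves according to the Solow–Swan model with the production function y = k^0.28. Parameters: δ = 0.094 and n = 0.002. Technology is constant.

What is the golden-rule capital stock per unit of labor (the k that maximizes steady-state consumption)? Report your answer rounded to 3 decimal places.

The golden rule sets f'(k) = n + δ, i.e. α·k^(α−1) = n + δ.
So k^(1−α) = α / (n + δ) = 0.28 / 0.096 = 2.9167.
k_gold = 2.9167^(1/0.72) ≈ 4.4227

k_gold ≈ 4.423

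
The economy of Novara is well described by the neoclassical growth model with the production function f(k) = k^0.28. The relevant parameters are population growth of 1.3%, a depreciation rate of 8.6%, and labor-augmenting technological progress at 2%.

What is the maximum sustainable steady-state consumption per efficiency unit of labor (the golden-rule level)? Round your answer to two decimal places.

c_gold ≈ 1.00

At the golden rule, f'(k) = n + g + δ, so α·k^(α−1) = n + g + δ and k_gold = (α/(n + g + δ))^(1/(1−α)).
k_gold = (0.28/0.119)^(1/0.72) = 2.3529^1.3889 ≈ 3.2819
c_gold = f(k_gold) − (n + g + δ)·k_gold = 1.3948 − 0.119×3.2819 ≈ 1.0043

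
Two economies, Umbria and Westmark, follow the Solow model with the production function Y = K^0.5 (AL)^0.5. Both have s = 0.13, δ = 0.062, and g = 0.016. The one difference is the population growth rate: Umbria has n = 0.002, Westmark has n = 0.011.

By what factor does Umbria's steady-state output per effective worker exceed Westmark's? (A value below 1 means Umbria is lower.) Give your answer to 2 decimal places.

Steady-state y* = [s/(n + g + δ)]^(α/(1−α)), so the ratio is [ (s_U/(n + g + δ)_U) / (s_W/(n + g + δ)_W) ]^1.
s_U/(n + g + δ)_U = 0.13/0.080 = 1.6250; s_W/(n + g + δ)_W = 0.13/0.089 = 1.4607.
Ratio = (1.6250/1.4607)^1 = 1.1125^1 ≈ 1.1125

y*_U / y*_W ≈ 1.11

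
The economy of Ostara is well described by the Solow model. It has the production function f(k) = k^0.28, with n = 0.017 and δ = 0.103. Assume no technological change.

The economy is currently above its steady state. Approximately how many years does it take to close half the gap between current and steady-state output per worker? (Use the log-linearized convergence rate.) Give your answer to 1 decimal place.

t_½ ≈ 8.0 years

Near the steady state the convergence rate is λ = (1 − α)(n + δ).
λ = (1 − 0.28) × 0.120 = 0.72 × 0.120 = 0.0864
Half-life = ln 2 / λ = 0.6931 / 0.0864 ≈ 8.02 years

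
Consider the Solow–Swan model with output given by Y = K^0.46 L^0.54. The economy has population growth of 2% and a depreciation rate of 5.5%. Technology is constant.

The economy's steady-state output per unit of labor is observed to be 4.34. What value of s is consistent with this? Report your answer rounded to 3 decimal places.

In steady state, investment equals break-even investment: s·k^α = (n + δ)·k.
Since y* = [s/(n + δ)]^(α/(1−α)), we have s/(n + δ) = (y*)^((1−α)/α) = 4.34^1.1739 = 5.6021.
Therefore s = 5.6021 × (n + δ) = 5.6021 × 0.075 = 0.4202.

s ≈ 0.420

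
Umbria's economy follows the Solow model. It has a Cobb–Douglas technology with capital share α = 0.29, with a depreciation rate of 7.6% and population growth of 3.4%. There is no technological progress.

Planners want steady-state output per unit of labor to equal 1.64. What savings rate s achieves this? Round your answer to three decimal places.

s ≈ 0.369

In steady state, investment equals break-even investment: s·k^α = (n + δ)·k.
Since y* = [s/(n + δ)]^(α/(1−α)), we have s/(n + δ) = (y*)^((1−α)/α) = 1.64^2.4483 = 3.3574.
Therefore s = 3.3574 × (n + δ) = 3.3574 × 0.110 = 0.3693.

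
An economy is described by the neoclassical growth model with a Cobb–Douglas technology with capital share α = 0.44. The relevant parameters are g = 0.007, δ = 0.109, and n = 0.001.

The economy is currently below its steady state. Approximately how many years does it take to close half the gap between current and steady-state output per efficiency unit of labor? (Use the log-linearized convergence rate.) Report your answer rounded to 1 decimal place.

Near the steady state the convergence rate is λ = (1 − α)(n + g + δ).
λ = (1 − 0.44) × 0.117 = 0.56 × 0.117 = 0.06552
Half-life = ln 2 / λ = 0.6931 / 0.06552 ≈ 10.58 years

t_½ ≈ 10.6 years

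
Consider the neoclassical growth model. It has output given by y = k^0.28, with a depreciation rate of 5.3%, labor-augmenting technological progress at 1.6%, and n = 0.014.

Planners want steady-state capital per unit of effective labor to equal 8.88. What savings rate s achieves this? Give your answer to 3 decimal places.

s ≈ 0.400

In steady state, investment equals break-even investment: s·k^α = (n + g + δ)·k.
So s / (n + g + δ) = (k*)^(1−α) = 8.88^0.72 = 4.8179.
Therefore s = 4.8179 × (n + g + δ) = 4.8179 × 0.083 = 0.3999.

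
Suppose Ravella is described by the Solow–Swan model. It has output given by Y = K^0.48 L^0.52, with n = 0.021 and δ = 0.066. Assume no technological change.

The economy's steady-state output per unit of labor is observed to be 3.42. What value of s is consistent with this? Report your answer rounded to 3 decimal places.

s ≈ 0.330

At the steady state, Δk = 0, so s·k^α = (n + δ)·k.
Since y* = [s/(n + δ)]^(α/(1−α)), we have s/(n + δ) = (y*)^((1−α)/α) = 3.42^1.0833 = 3.7889.
Therefore s = 3.7889 × (n + δ) = 3.7889 × 0.087 = 0.3296.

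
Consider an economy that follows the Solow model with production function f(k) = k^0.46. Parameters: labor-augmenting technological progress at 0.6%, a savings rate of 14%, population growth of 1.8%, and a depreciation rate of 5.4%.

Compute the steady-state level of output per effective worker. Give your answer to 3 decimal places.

y* ≈ 1.646

At the steady state, Δk = 0, so s·k^α = (n + g + δ)·k.
Rearranging, k^(1−α) = s / (n + g + δ).
k^0.54 = 0.14 / (0.018 + 0.006 + 0.054) = 0.14 / 0.078 = 1.7949
k* = 1.7949^(1/0.54) ≈ 2.9542
y* = (k*)^α = 2.9542^0.46 ≈ 1.6459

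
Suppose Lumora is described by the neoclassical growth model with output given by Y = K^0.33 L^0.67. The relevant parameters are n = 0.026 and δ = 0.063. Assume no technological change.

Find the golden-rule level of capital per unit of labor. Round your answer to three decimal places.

The golden rule sets f'(k) = n + δ, i.e. α·k^(α−1) = n + δ.
So k^(1−α) = α / (n + δ) = 0.33 / 0.089 = 3.7079.
k_gold = 3.7079^(1/0.67) ≈ 7.0704

k_gold ≈ 7.070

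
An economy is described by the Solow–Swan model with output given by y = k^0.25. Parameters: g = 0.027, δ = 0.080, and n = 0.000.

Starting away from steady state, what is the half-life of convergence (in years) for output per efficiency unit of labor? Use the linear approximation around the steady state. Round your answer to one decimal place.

Near the steady state the convergence rate is λ = (1 − α)(n + g + δ).
λ = (1 − 0.25) × 0.107 = 0.75 × 0.107 = 0.08025
Half-life = ln 2 / λ = 0.6931 / 0.08025 ≈ 8.64 years

t_½ ≈ 8.6 years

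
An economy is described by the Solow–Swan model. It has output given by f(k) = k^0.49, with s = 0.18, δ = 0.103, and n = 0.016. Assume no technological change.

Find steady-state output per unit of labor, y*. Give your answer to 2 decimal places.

y* ≈ 1.49

In steady state, investment equals break-even investment: s·k^α = (n + δ)·k.
Rearranging, k^(1−α) = s / (n + δ).
k^0.51 = 0.18 / (0.016 + 0.103) = 0.18 / 0.119 = 1.5126
k* = 1.5126^(1/0.51) ≈ 2.2511
y* = (k*)^α = 2.2511^0.49 ≈ 1.4882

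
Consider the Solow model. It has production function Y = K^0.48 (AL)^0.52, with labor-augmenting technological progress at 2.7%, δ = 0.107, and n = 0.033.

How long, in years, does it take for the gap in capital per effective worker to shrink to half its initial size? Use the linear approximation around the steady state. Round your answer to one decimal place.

half-life ≈ 8.0 years

Near the steady state the convergence rate is λ = (1 − α)(n + g + δ).
λ = (1 − 0.48) × 0.167 = 0.52 × 0.167 = 0.08684
Half-life = ln 2 / λ = 0.6931 / 0.08684 ≈ 7.98 years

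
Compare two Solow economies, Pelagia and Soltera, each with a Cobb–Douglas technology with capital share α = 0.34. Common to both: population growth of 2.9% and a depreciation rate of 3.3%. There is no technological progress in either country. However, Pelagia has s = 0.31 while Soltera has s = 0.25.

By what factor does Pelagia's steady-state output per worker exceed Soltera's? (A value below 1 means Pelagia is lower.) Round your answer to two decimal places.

y*_P / y*_S ≈ 1.12

Steady-state y* = [s/(n + δ)]^(α/(1−α)), so the ratio is [ (s_P/(n + δ)_P) / (s_S/(n + δ)_S) ]^0.5152.
s_P/(n + δ)_P = 0.31/0.062 = 5.0000; s_S/(n + δ)_S = 0.25/0.062 = 4.0323.
Ratio = (5.0000/4.0323)^0.5152 = 1.2400^0.5152 ≈ 1.1172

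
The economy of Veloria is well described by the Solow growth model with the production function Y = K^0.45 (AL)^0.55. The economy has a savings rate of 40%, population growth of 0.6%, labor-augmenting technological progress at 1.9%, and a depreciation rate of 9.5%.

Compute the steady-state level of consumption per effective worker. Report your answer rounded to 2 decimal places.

c* = 1.61

In steady state, investment equals break-even investment: s·k^α = (n + g + δ)·k.
Rearranging, k^(1−α) = s / (n + g + δ).
k^0.55 = 0.40 / (0.006 + 0.019 + 0.095) = 0.40 / 0.120 = 3.3333
k* = 3.3333^(1/0.55) ≈ 8.9265
y* = (k*)^α = 8.9265^0.45 ≈ 2.6780
c* = (1 − s)·y* = (1 − 0.40) × 2.6780 ≈ 1.6068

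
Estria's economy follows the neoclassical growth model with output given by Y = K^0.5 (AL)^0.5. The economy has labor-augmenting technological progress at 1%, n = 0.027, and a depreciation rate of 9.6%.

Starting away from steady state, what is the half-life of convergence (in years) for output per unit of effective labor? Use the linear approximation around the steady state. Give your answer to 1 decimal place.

half-life ≈ 10.4 years

Near the steady state the convergence rate is λ = (1 − α)(n + g + δ).
λ = (1 − 0.5) × 0.133 = 0.5 × 0.133 = 0.0665
Half-life = ln 2 / λ = 0.6931 / 0.0665 ≈ 10.42 years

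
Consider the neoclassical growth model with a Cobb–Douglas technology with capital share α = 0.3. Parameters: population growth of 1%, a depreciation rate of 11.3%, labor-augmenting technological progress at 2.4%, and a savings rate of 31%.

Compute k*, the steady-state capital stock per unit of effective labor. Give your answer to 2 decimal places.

k* = 2.90

Steady state requires s·f(k) = (n + g + δ)·k, i.e. s·k^α = (n + g + δ)·k.
Rearranging, k^(1−α) = s / (n + g + δ).
k^0.7 = 0.31 / (0.010 + 0.024 + 0.113) = 0.31 / 0.147 = 2.1088
k* = 2.1088^(1/0.7) ≈ 2.9034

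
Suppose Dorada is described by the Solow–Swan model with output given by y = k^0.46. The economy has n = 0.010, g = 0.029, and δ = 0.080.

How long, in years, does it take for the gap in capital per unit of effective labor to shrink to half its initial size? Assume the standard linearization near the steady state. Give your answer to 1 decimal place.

Near the steady state the convergence rate is λ = (1 − α)(n + g + δ).
λ = (1 − 0.46) × 0.119 = 0.54 × 0.119 = 0.06426
Half-life = ln 2 / λ = 0.6931 / 0.06426 ≈ 10.79 years

t_½ ≈ 10.8 years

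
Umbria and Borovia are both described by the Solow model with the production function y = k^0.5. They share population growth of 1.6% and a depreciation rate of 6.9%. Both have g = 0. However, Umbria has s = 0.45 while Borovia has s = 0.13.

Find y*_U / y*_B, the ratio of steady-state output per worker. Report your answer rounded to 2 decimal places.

y*_U / y*_B ≈ 3.46

Steady-state y* = [s/(n + δ)]^(α/(1−α)), so the ratio is [ (s_U/(n + δ)_U) / (s_B/(n + δ)_B) ]^1.
s_U/(n + δ)_U = 0.45/0.085 = 5.2941; s_B/(n + δ)_B = 0.13/0.085 = 1.5294.
Ratio = (5.2941/1.5294)^1 = 3.4616^1 ≈ 3.4616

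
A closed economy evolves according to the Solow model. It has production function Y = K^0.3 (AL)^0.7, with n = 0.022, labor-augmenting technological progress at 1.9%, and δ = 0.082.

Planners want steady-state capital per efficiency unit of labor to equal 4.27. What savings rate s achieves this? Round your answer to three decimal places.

At the steady state, Δk = 0, so s·k^α = (n + g + δ)·k.
So s / (n + g + δ) = (k*)^(1−α) = 4.27^0.7 = 2.7625.
Therefore s = 2.7625 × (n + g + δ) = 2.7625 × 0.123 = 0.3398.

s ≈ 0.340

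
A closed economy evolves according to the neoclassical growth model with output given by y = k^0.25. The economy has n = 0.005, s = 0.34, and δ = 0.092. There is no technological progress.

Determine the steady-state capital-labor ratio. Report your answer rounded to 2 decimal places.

In steady state, investment equals break-even investment: s·k^α = (n + δ)·k.
Dividing both sides by k: k^(1−α) = s / (n + δ).
k^0.75 = 0.34 / (0.005 + 0.092) = 0.34 / 0.097 = 3.5052
k* = 3.5052^(1/0.75) ≈ 5.3246

k* ≈ 5.32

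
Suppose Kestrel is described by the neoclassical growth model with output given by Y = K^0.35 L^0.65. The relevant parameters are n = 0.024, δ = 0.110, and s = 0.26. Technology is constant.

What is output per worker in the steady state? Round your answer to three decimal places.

y* = 1.429

In steady state, investment equals break-even investment: s·k^α = (n + δ)·k.
Dividing both sides by k: k^(1−α) = s / (n + δ).
k^0.65 = 0.26 / (0.024 + 0.110) = 0.26 / 0.134 = 1.9403
k* = 1.9403^(1/0.65) ≈ 2.7725
y* = (k*)^α = 2.7725^0.35 ≈ 1.4289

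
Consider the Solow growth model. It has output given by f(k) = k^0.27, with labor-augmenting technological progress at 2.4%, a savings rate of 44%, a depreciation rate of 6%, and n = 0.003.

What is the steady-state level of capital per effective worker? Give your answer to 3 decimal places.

k* = 9.211

In steady state, investment equals break-even investment: s·k^α = (n + g + δ)·k.
Rearranging, k^(1−α) = s / (n + g + δ).
k^0.73 = 0.44 / (0.003 + 0.024 + 0.060) = 0.44 / 0.087 = 5.0575
k* = 5.0575^(1/0.73) ≈ 9.2108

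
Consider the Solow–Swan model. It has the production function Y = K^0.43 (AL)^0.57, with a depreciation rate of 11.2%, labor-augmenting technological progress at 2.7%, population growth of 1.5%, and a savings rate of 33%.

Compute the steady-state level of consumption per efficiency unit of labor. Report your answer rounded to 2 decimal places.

At the steady state, Δk = 0, so s·k^α = (n + g + δ)·k.
Dividing both sides by k: k^(1−α) = s / (n + g + δ).
k^0.57 = 0.33 / (0.015 + 0.027 + 0.112) = 0.33 / 0.154 = 2.1429
k* = 2.1429^(1/0.57) ≈ 3.8081
y* = (k*)^α = 3.8081^0.43 ≈ 1.7771
c* = (1 − s)·y* = (1 − 0.33) × 1.7771 ≈ 1.1907

c* ≈ 1.19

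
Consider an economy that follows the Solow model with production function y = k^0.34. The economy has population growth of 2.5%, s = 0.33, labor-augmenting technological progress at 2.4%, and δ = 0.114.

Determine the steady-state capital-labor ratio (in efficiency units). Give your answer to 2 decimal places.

k* ≈ 2.91

At the steady state, Δk = 0, so s·k^α = (n + g + δ)·k.
Rearranging, k^(1−α) = s / (n + g + δ).
k^0.66 = 0.33 / (0.025 + 0.024 + 0.114) = 0.33 / 0.163 = 2.0245
k* = 2.0245^(1/0.66) ≈ 2.9115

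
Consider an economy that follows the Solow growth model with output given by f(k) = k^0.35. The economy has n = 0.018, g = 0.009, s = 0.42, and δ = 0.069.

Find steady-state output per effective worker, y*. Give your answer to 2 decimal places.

Steady state requires s·f(k) = (n + g + δ)·k, i.e. s·k^α = (n + g + δ)·k.
Rearranging, k^(1−α) = s / (n + g + δ).
k^0.65 = 0.42 / (0.018 + 0.009 + 0.069) = 0.42 / 0.096 = 4.3750
k* = 4.3750^(1/0.65) ≈ 9.6855
y* = (k*)^α = 9.6855^0.35 ≈ 2.2138

y* ≈ 2.21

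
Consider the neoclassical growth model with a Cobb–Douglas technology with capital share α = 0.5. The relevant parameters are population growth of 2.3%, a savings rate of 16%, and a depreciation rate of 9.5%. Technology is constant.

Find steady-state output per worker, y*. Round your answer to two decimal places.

y* = 1.36

Steady state requires s·f(k) = (n + δ)·k, i.e. s·k^α = (n + δ)·k.
Rearranging, k^(1−α) = s / (n + δ).
k^0.5 = 0.16 / (0.023 + 0.095) = 0.16 / 0.118 = 1.3559
k* = 1.3559^(1/0.5) ≈ 1.8385
y* = (k*)^α = 1.8385^0.5 ≈ 1.3559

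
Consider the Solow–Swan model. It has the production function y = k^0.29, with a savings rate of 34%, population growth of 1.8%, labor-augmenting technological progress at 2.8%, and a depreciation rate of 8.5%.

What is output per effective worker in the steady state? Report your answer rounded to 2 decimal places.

y* = 1.48

Steady state requires s·f(k) = (n + g + δ)·k, i.e. s·k^α = (n + g + δ)·k.
Rearranging, k^(1−α) = s / (n + g + δ).
k^0.71 = 0.34 / (0.018 + 0.028 + 0.085) = 0.34 / 0.131 = 2.5954
k* = 2.5954^(1/0.71) ≈ 3.8317
y* = (k*)^α = 3.8317^0.29 ≈ 1.4763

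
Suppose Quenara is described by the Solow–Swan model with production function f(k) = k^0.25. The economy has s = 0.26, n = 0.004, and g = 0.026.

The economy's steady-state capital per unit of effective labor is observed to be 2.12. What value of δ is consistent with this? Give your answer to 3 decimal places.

Steady state requires s·f(k) = (n + g + δ)·k, i.e. s·k^α = (n + g + δ)·k.
So s / (n + g + δ) = (k*)^(1−α) = 2.12^0.75 = 1.7569.
Therefore n + g + δ = s / 1.7569 = 0.26 / 1.7569 = 0.1480, so δ = 0.1480 − 0.030 = 0.1180.

δ ≈ 0.118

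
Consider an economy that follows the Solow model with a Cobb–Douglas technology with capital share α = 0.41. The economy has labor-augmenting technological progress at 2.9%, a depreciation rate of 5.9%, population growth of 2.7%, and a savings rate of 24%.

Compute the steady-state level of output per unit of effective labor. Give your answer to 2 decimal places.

y* = 1.67

Steady state requires s·f(k) = (n + g + δ)·k, i.e. s·k^α = (n + g + δ)·k.
Rearranging, k^(1−α) = s / (n + g + δ).
k^0.59 = 0.24 / (0.027 + 0.029 + 0.059) = 0.24 / 0.115 = 2.0870
k* = 2.0870^(1/0.59) ≈ 3.4799
y* = (k*)^α = 3.4799^0.41 ≈ 1.6674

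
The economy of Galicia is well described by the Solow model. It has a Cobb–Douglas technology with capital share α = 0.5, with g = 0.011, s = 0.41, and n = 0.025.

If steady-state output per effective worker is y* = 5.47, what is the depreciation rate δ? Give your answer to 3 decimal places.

δ ≈ 0.039

In steady state, investment equals break-even investment: s·k^α = (n + g + δ)·k.
Since y* = [s/(n + g + δ)]^(α/(1−α)), we have s/(n + g + δ) = (y*)^((1−α)/α) = 5.47^1 = 5.4700.
Therefore n + g + δ = s / 5.4700 = 0.41 / 5.4700 = 0.0750, so δ = 0.0750 − 0.036 = 0.0390.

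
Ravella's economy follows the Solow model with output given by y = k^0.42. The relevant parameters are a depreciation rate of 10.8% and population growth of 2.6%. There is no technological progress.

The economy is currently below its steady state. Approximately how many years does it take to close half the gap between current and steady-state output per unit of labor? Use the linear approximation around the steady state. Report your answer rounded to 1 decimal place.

Near the steady state the convergence rate is λ = (1 − α)(n + δ).
λ = (1 − 0.42) × 0.134 = 0.58 × 0.134 = 0.07772
Half-life = ln 2 / λ = 0.6931 / 0.07772 ≈ 8.92 years

about 8.9 years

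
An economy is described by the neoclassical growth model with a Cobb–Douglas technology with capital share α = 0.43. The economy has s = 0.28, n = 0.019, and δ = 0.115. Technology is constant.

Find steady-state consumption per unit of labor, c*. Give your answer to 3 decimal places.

At the steady state, Δk = 0, so s·k^α = (n + δ)·k.
Rearranging, k^(1−α) = s / (n + δ).
k^0.57 = 0.28 / (0.019 + 0.115) = 0.28 / 0.134 = 2.0896
k* = 2.0896^(1/0.57) ≈ 3.6435
y* = (k*)^α = 3.6435^0.43 ≈ 1.7436
c* = (1 − s)·y* = (1 − 0.28) × 1.7436 ≈ 1.2554

c* ≈ 1.255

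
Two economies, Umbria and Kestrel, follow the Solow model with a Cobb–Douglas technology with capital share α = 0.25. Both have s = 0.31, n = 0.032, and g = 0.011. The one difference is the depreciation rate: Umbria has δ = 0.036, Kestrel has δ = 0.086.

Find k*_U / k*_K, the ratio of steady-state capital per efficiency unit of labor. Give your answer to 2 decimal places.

k*_U / k*_K ≈ 1.92

Steady-state k* = [s/(n + g + δ)]^(1/(1−α)), so the ratio is [ (s_U/(n + g + δ)_U) / (s_K/(n + g + δ)_K) ]^1.3333.
s_U/(n + g + δ)_U = 0.31/0.079 = 3.9241; s_K/(n + g + δ)_K = 0.31/0.129 = 2.4031.
Ratio = (3.9241/2.4031)^1.3333 = 1.6329^1.3333 ≈ 1.9228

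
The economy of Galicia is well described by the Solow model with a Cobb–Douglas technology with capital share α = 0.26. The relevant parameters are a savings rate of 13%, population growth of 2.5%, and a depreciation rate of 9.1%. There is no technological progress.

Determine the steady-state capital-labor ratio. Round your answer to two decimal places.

k* = 1.17

At the steady state, Δk = 0, so s·k^α = (n + δ)·k.
Dividing both sides by k: k^(1−α) = s / (n + δ).
k^0.74 = 0.13 / (0.025 + 0.091) = 0.13 / 0.116 = 1.1207
k* = 1.1207^(1/0.74) ≈ 1.1665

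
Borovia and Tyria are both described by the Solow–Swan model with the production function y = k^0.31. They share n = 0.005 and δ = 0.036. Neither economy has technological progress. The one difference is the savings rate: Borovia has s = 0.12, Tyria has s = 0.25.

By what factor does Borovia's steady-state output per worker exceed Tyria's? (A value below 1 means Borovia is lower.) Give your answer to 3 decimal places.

ratio ≈ 0.719

Steady-state y* = [s/(n + δ)]^(α/(1−α)), so the ratio is [ (s_B/(n + δ)_B) / (s_T/(n + δ)_T) ]^0.4493.
s_B/(n + δ)_B = 0.12/0.041 = 2.9268; s_T/(n + δ)_T = 0.25/0.041 = 6.0976.
Ratio = (2.9268/6.0976)^0.4493 = 0.4800^0.4493 ≈ 0.7191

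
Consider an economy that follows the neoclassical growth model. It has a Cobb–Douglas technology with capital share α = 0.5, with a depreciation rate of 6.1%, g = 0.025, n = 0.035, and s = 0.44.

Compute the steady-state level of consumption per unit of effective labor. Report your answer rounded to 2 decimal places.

c* ≈ 2.04

Steady state requires s·f(k) = (n + g + δ)·k, i.e. s·k^α = (n + g + δ)·k.
Dividing both sides by k: k^(1−α) = s / (n + g + δ).
k^0.5 = 0.44 / (0.035 + 0.025 + 0.061) = 0.44 / 0.121 = 3.6364
k* = 3.6364^(1/0.5) ≈ 13.2234
y* = (k*)^α = 13.2234^0.5 ≈ 3.6364
c* = (1 − s)·y* = (1 − 0.44) × 3.6364 ≈ 2.0364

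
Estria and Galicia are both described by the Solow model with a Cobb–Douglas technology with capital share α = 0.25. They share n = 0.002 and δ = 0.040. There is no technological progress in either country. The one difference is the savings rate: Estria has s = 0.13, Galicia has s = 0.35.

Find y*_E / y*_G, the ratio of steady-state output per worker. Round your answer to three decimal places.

Steady-state y* = [s/(n + δ)]^(α/(1−α)), so the ratio is [ (s_E/(n + δ)_E) / (s_G/(n + δ)_G) ]^0.3333.
s_E/(n + δ)_E = 0.13/0.042 = 3.0952; s_G/(n + δ)_G = 0.35/0.042 = 8.3333.
Ratio = (3.0952/8.3333)^0.3333 = 0.3714^0.3333 ≈ 0.7188

y*_E / y*_G ≈ 0.719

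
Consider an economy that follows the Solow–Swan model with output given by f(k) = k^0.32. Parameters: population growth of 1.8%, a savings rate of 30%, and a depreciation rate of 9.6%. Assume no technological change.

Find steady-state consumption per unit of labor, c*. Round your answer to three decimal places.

c* = 1.104

In steady state, investment equals break-even investment: s·k^α = (n + δ)·k.
Rearranging, k^(1−α) = s / (n + δ).
k^0.68 = 0.30 / (0.018 + 0.096) = 0.30 / 0.114 = 2.6316
k* = 2.6316^(1/0.68) ≈ 4.1493
y* = (k*)^α = 4.1493^0.32 ≈ 1.5767
c* = (1 − s)·y* = (1 − 0.30) × 1.5767 ≈ 1.1037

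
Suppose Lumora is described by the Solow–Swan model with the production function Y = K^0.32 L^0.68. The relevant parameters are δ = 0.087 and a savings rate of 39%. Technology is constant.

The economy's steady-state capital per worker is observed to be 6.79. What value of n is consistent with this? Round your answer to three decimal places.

n ≈ 0.019

At the steady state, Δk = 0, so s·k^α = (n + δ)·k.
So s / (n + δ) = (k*)^(1−α) = 6.79^0.68 = 3.6785.
Therefore n + δ = s / 3.6785 = 0.39 / 3.6785 = 0.1060, so n = 0.1060 − 0.087 = 0.0190.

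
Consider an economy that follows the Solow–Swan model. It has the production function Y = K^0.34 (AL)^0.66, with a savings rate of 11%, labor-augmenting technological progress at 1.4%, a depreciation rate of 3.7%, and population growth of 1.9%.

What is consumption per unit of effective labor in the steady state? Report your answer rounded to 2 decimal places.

c* ≈ 1.12

Steady state requires s·f(k) = (n + g + δ)·k, i.e. s·k^α = (n + g + δ)·k.
Dividing both sides by k: k^(1−α) = s / (n + g + δ).
k^0.66 = 0.11 / (0.019 + 0.014 + 0.037) = 0.11 / 0.070 = 1.5714
k* = 1.5714^(1/0.66) ≈ 1.9834
y* = (k*)^α = 1.9834^0.34 ≈ 1.2622
c* = (1 − s)·y* = (1 − 0.11) × 1.2622 ≈ 1.1234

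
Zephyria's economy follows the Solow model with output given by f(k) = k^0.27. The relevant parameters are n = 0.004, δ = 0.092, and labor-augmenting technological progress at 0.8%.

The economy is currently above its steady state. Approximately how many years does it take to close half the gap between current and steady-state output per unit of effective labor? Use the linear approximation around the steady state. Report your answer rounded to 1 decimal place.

half-life ≈ 9.1 years

Near the steady state the convergence rate is λ = (1 − α)(n + g + δ).
λ = (1 − 0.27) × 0.104 = 0.73 × 0.104 = 0.07592
Half-life = ln 2 / λ = 0.6931 / 0.07592 ≈ 9.13 years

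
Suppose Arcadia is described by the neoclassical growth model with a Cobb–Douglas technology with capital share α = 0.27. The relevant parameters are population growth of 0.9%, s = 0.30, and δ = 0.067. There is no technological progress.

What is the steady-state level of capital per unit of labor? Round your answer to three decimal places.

Steady state requires s·f(k) = (n + δ)·k, i.e. s·k^α = (n + δ)·k.
Rearranging, k^(1−α) = s / (n + δ).
k^0.73 = 0.30 / (0.009 + 0.067) = 0.30 / 0.076 = 3.9474
k* = 3.9474^(1/0.73) ≈ 6.5594

k* ≈ 6.559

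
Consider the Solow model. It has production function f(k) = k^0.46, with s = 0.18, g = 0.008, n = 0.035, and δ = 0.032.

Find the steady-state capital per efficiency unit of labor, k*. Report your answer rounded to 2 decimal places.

k* ≈ 5.06

In steady state, investment equals break-even investment: s·k^α = (n + g + δ)·k.
Rearranging, k^(1−α) = s / (n + g + δ).
k^0.54 = 0.18 / (0.035 + 0.008 + 0.032) = 0.18 / 0.075 = 2.4000
k* = 2.4000^(1/0.54) ≈ 5.0594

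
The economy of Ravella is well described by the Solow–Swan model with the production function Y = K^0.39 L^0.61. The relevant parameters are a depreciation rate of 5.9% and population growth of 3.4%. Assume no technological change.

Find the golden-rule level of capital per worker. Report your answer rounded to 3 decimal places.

The golden rule sets f'(k) = n + δ, i.e. α·k^(α−1) = n + δ.
So k^(1−α) = α / (n + δ) = 0.39 / 0.093 = 4.1935.
k_gold = 4.1935^(1/0.61) ≈ 10.4862

k_gold ≈ 10.486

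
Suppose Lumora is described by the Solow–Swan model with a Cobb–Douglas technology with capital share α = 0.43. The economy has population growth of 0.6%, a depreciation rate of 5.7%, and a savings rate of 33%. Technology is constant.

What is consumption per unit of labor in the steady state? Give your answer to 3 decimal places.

In steady state, investment equals break-even investment: s·k^α = (n + δ)·k.
Rearranging, k^(1−α) = s / (n + δ).
k^0.57 = 0.33 / (0.006 + 0.057) = 0.33 / 0.063 = 5.2381
k* = 5.2381^(1/0.57) ≈ 18.2687
y* = (k*)^α = 18.2687^0.43 ≈ 3.4877
c* = (1 − s)·y* = (1 − 0.33) × 3.4877 ≈ 2.3368

c* ≈ 2.337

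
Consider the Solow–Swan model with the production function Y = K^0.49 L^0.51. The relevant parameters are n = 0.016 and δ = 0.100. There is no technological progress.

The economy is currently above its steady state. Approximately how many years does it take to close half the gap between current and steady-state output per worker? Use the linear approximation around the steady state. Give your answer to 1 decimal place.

Near the steady state the convergence rate is λ = (1 − α)(n + δ).
λ = (1 − 0.49) × 0.116 = 0.51 × 0.116 = 0.05916
Half-life = ln 2 / λ = 0.6931 / 0.05916 ≈ 11.72 years

half-life ≈ 11.7 years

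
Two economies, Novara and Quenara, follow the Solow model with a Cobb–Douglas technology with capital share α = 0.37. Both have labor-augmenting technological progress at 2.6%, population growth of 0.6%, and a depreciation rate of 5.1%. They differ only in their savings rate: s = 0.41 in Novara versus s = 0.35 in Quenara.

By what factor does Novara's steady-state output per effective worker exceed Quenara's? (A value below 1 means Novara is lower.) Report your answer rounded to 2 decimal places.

Steady-state y* = [s/(n + g + δ)]^(α/(1−α)), so the ratio is [ (s_N/(n + g + δ)_N) / (s_Q/(n + g + δ)_Q) ]^0.5873.
s_N/(n + g + δ)_N = 0.41/0.083 = 4.9398; s_Q/(n + g + δ)_Q = 0.35/0.083 = 4.2169.
Ratio = (4.9398/4.2169)^0.5873 = 1.1714^0.5873 ≈ 1.0974

ratio ≈ 1.10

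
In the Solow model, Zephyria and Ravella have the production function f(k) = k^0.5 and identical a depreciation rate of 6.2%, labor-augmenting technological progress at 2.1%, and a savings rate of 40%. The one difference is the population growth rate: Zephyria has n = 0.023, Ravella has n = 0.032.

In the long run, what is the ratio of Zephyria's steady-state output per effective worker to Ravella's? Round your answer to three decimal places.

y*_Z / y*_R ≈ 1.085

Steady-state y* = [s/(n + g + δ)]^(α/(1−α)), so the ratio is [ (s_Z/(n + g + δ)_Z) / (s_R/(n + g + δ)_R) ]^1.
s_Z/(n + g + δ)_Z = 0.40/0.106 = 3.7736; s_R/(n + g + δ)_R = 0.40/0.115 = 3.4783.
Ratio = (3.7736/3.4783)^1 = 1.0849^1 ≈ 1.0849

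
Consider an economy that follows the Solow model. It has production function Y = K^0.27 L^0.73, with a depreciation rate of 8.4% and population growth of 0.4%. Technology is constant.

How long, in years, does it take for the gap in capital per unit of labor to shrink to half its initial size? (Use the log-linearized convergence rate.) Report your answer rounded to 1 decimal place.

half-life ≈ 10.8 years

Near the steady state the convergence rate is λ = (1 − α)(n + δ).
λ = (1 − 0.27) × 0.088 = 0.73 × 0.088 = 0.06424
Half-life = ln 2 / λ = 0.6931 / 0.06424 ≈ 10.79 years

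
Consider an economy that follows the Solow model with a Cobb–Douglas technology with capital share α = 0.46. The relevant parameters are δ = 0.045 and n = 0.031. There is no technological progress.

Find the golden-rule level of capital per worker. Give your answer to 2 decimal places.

k_gold ≈ 28.06

The golden rule sets f'(k) = n + δ, i.e. α·k^(α−1) = n + δ.
So k^(1−α) = α / (n + δ) = 0.46 / 0.076 = 6.0526.
k_gold = 6.0526^(1/0.54) ≈ 28.0570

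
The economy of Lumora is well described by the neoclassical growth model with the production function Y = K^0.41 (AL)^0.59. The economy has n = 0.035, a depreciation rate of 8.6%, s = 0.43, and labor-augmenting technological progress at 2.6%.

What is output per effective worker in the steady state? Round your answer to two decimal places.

Steady state requires s·f(k) = (n + g + δ)·k, i.e. s·k^α = (n + g + δ)·k.
Dividing both sides by k: k^(1−α) = s / (n + g + δ).
k^0.59 = 0.43 / (0.035 + 0.026 + 0.086) = 0.43 / 0.147 = 2.9252
k* = 2.9252^(1/0.59) ≈ 6.1673
y* = (k*)^α = 6.1673^0.41 ≈ 2.1083

y* = 2.11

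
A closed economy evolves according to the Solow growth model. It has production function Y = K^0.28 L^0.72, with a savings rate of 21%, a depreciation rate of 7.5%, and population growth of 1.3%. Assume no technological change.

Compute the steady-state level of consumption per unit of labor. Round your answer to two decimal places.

At the steady state, Δk = 0, so s·k^α = (n + δ)·k.
Dividing both sides by k: k^(1−α) = s / (n + δ).
k^0.72 = 0.21 / (0.013 + 0.075) = 0.21 / 0.088 = 2.3864
k* = 2.3864^(1/0.72) ≈ 3.3469
y* = (k*)^α = 3.3469^0.28 ≈ 1.4025
c* = (1 − s)·y* = (1 − 0.21) × 1.4025 ≈ 1.1080

c* ≈ 1.11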